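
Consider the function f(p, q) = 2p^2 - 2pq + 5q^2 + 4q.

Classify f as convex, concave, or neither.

f is quadratic, so its Hessian is the constant matrix H = [[4, -2], [-2, 10]].
det(H) = 36, tr(H) = 14.
det(H) > 0 and tr(H) > 0, so H is positive definite everywhere: convex.

convex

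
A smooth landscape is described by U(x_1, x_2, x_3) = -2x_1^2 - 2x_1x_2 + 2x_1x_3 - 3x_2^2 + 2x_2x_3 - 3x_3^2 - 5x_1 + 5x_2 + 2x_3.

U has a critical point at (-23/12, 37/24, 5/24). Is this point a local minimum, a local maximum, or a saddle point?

The Hessian is constant: H = [[-4, -2, 2], [-2, -6, 2], [2, 2, -6]].
Leading principal minors: Δ₁ = -4, Δ₂ = 20, Δ₃ = -96.
The minors alternate sign starting negative (−, +, −), so H is negative definite: a local maximum.

local maximum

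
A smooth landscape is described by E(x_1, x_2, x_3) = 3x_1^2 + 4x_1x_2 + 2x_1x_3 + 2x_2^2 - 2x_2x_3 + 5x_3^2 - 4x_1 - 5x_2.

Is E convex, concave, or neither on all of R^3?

E is quadratic, so its Hessian is the constant matrix H = [[6, 4, 2], [4, 4, -2], [2, -2, 10]].
Leading principal minors: 6, 8, 8.
All positive ⇒ H ≻ 0 ⇒ convex.

convex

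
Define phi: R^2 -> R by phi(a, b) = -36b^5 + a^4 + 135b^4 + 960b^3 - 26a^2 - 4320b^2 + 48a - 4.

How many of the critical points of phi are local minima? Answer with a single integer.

phi separates as a function of a plus a function of b, so ∇phi=0 decouples.
∂phi/∂a = 4(a - 3)(a - 1)(a + 4) = 0 at a ∈ {-4, 1, 3}; ∂phi/∂b = -180b(b - 4)(b - 3)(b + 4) = 0 at b ∈ {-4, 0, 3, 4}.
The Hessian is diagonal: diag(phi_aa, phi_bb). Second derivatives: phi_aa(-4)=140, phi_aa(1)=-40, phi_aa(3)=56; phi_bb(-4)=40320, phi_bb(0)=-8640, phi_bb(3)=3780, phi_bb(4)=-5760.
Local minima occur where both diagonal entries positive: (-4, -4), (-4, 3), (3, -4), (3, 3). Count: 4.

4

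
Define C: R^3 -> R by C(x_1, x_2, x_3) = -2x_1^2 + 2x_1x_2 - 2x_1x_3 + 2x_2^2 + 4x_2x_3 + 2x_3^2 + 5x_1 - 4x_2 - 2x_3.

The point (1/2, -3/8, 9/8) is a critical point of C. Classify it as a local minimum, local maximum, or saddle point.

The Hessian is constant: H = [[-4, 2, -2], [2, 4, 4], [-2, 4, 4]].
Leading principal minors: Δ₁ = -4, Δ₂ = -20, Δ₃ = -64.
The minors fit neither the all-positive nor the alternating-sign pattern, so H is indefinite: a saddle point.

saddle point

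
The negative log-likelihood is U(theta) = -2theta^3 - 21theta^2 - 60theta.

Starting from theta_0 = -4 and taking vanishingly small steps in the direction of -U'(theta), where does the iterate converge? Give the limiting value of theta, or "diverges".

U'(theta) = -6(theta + 2)(theta + 5), so U'(-4) = 12.
Gradient descent moves in the -U' direction, i.e. theta is decreasing.
The nearest critical point in that direction is theta = -5, where U'' = 18 > 0 (a local minimum). The iterate converges there.

-5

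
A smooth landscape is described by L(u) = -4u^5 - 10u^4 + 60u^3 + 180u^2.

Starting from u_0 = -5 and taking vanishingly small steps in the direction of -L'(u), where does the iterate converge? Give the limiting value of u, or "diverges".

-3

L'(u) = -20u(u - 3)(u + 2)(u + 3), so L'(-5) = -4800.
Gradient descent moves in the -L' direction, i.e. u is increasing.
The nearest critical point in that direction is u = -3, where L'' = 360 > 0 (a local minimum). The iterate converges there.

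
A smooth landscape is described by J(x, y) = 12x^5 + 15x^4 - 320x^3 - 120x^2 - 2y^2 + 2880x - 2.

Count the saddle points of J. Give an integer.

J separates as a function of x plus a function of y, so ∇J=0 decouples.
∂J/∂x = 60(x - 3)(x - 2)(x + 2)(x + 4) = 0 at x ∈ {-4, -2, 2, 3}; ∂J/∂y = -4y = 0 at y ∈ {0}.
The Hessian is diagonal: diag(J_xx, J_yy). Second derivatives: J_xx(-4)=-5040, J_xx(-2)=2400, J_xx(2)=-1440, J_xx(3)=2100; J_yy(0)=-4.
Saddle points occur where the two diagonal entries have opposite signs: (-2, 0), (3, 0). Count: 2.

2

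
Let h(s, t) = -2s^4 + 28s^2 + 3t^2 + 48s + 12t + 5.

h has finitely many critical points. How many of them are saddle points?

2

h separates as a function of s plus a function of t, so ∇h=0 decouples.
∂h/∂s = -8(s - 3)(s + 1)(s + 2) = 0 at s ∈ {-2, -1, 3}; ∂h/∂t = 6(t + 2) = 0 at t ∈ {-2}.
The Hessian is diagonal: diag(h_ss, h_tt). Second derivatives: h_ss(-2)=-40, h_ss(-1)=32, h_ss(3)=-160; h_tt(-2)=6.
Saddle points occur where the two diagonal entries have opposite signs: (-2, -2), (3, -2). Count: 2.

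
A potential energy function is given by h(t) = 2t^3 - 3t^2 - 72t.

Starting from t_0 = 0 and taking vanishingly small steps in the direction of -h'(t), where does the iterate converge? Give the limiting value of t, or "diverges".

4

h'(t) = 6(t - 4)(t + 3), so h'(0) = -72.
Gradient descent moves in the -h' direction, i.e. t is increasing.
The nearest critical point in that direction is t = 4, where h'' = 42 > 0 (a local minimum). The iterate converges there.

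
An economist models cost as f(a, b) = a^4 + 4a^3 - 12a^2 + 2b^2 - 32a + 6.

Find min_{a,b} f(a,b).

-58

f(a,b) separates as P(a) + Q(b) + 6, so its minimum is min P + min Q + 6.
P'(a) = 4(a - 2)(a + 1)(a + 4) vanishes at a ∈ {-4, -1, 2}; Q'(b) = 4b vanishes at b ∈ {0}.
Local minima of P (where P''>0): P(-4)=-64, P(2)=-64. Local minima of Q: Q(0)=0.
So the global minimum of f is P(-4) + Q(0) + 6 = -64 + 0 + 6 = -58, attained at (-4, 0).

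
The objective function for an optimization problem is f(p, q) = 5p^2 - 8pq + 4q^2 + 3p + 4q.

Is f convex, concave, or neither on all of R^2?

f is quadratic, so its Hessian is the constant matrix H = [[10, -8], [-8, 8]].
det(H) = 16, tr(H) = 18.
det(H) > 0 and tr(H) > 0, so H is positive definite everywhere: convex.

convex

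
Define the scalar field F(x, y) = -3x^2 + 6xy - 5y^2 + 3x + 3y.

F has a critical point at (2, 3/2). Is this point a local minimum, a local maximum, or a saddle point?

local maximum

The Hessian of F is constant: H = [[-6, 6], [6, -10]].
det(H) = (-6)·(-10) − 6² = 24.
det(H) > 0 and tr(H) = -16 < 0, so H is negative definite and the point is a local maximum.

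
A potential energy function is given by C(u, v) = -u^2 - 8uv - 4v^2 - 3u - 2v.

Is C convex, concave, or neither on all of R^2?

neither

C is quadratic, so its Hessian is the constant matrix H = [[-2, -8], [-8, -8]].
det(H) = -48, tr(H) = -10.
det(H) < 0, so H is indefinite: neither convex nor concave.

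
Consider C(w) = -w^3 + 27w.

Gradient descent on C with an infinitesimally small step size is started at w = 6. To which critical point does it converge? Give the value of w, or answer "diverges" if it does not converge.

C'(w) = -3(w - 3)(w + 3), so C'(6) = -81.
Gradient descent moves in the -C' direction, i.e. w is increasing.
There is no critical point above w=6, and C' keeps the same sign, so the iterate runs off to +∞.

diverges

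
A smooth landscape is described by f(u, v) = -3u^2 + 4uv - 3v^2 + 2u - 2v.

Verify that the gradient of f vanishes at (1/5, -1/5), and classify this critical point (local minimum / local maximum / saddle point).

local maximum

∇f = (-6u + 4v + 2, 4u - 6v - 2); substituting (1/5, -1/5) gives ∇f = (0, 0), so (1/5, -1/5) is indeed a critical point.
The Hessian of f is constant: H = [[-6, 4], [4, -6]].
det(H) = (-6)·(-6) − 4² = 20.
det(H) > 0 and tr(H) = -12 < 0, so H is negative definite and the point is a local maximum.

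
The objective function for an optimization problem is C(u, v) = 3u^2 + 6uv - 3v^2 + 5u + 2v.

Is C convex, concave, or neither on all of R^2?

neither

C is quadratic, so its Hessian is the constant matrix H = [[6, 6], [6, -6]].
det(H) = -72, tr(H) = 0.
det(H) < 0, so H is indefinite: neither convex nor concave.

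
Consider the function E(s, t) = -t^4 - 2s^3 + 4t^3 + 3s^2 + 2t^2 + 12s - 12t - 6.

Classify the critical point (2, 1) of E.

saddle point

The mixed partial ∂²E/∂s∂t is 0, so the Hessian at any point is diag(E_ss, E_tt) = diag(6(-2s + 1), 4(-3t^2 + 6t + 1)).
At (2, 1): H = diag(-18, 16).
The eigenvalues have opposite signs, so H is indefinite: a saddle point.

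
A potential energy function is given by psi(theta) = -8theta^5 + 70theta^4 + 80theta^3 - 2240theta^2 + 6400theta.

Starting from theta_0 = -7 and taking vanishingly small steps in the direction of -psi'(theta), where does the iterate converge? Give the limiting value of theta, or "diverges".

psi'(theta) = -40(theta - 5)(theta - 4)(theta - 2)(theta + 4), so psi'(-7) = -142560.
Gradient descent moves in the -psi' direction, i.e. theta is increasing.
The nearest critical point in that direction is theta = -4, where psi'' = 17280 > 0 (a local minimum). The iterate converges there.

-4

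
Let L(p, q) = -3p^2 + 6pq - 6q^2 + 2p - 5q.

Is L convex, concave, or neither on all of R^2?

concave

L is quadratic, so its Hessian is the constant matrix H = [[-6, 6], [6, -12]].
det(H) = 36, tr(H) = -18.
det(H) > 0 and tr(H) < 0, so H is negative definite everywhere: concave.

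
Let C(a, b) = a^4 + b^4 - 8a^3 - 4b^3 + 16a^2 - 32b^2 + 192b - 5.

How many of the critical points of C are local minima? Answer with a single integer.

C separates as a function of a plus a function of b, so ∇C=0 decouples.
∂C/∂a = 4a(a - 4)(a - 2) = 0 at a ∈ {0, 2, 4}; ∂C/∂b = 4(b - 4)(b - 3)(b + 4) = 0 at b ∈ {-4, 3, 4}.
The Hessian is diagonal: diag(C_aa, C_bb). Second derivatives: C_aa(0)=32, C_aa(2)=-16, C_aa(4)=32; C_bb(-4)=224, C_bb(3)=-28, C_bb(4)=32.
Local minima occur where both diagonal entries positive: (0, -4), (0, 4), (4, -4), (4, 4). Count: 4.

4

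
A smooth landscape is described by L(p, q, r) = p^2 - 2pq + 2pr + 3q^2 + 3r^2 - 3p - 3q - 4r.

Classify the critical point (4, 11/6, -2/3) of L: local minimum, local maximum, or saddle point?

local minimum

The Hessian is constant: H = [[2, -2, 2], [-2, 6, 0], [2, 0, 6]].
Leading principal minors: Δ₁ = 2, Δ₂ = 8, Δ₃ = 24.
All leading minors are positive, so H is positive definite: a local minimum.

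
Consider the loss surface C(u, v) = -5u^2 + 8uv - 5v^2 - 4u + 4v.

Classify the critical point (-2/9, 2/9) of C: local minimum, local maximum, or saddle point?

local maximum

The Hessian of C is constant: H = [[-10, 8], [8, -10]].
det(H) = (-10)·(-10) − 8² = 36.
det(H) > 0 and tr(H) = -20 < 0, so H is negative definite and the point is a local maximum.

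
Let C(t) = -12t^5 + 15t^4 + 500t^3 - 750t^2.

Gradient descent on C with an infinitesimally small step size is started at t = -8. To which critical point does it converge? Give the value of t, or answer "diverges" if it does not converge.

C'(t) = -60t(t - 5)(t - 1)(t + 5), so C'(-8) = -168480.
Gradient descent moves in the -C' direction, i.e. t is increasing.
The nearest critical point in that direction is t = -5, where C'' = 18000 > 0 (a local minimum). The iterate converges there.

-5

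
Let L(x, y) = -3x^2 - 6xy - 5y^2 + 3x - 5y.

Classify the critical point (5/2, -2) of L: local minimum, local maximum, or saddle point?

local maximum

The Hessian of L is constant: H = [[-6, -6], [-6, -10]].
det(H) = (-6)·(-10) − (-6)² = 24.
det(H) > 0 and tr(H) = -16 < 0, so H is negative definite and the point is a local maximum.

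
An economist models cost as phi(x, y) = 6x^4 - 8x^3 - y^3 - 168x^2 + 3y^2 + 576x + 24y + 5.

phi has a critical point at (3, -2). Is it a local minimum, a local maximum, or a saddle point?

The mixed partial ∂²phi/∂x∂y is 0, so the Hessian at any point is diag(phi_xx, phi_yy) = diag(24(3x^2 - 2x - 14), 6(-y + 1)).
At (3, -2): H = diag(168, 18).
Both eigenvalues are positive, so H is positive definite: a local minimum.

local minimum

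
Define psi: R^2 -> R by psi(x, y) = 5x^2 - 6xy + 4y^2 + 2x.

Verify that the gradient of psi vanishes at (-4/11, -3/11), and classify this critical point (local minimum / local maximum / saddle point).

local minimum

∇psi = (10x - 6y + 2, -6x + 8y); substituting (-4/11, -3/11) gives ∇psi = (0, 0), so (-4/11, -3/11) is indeed a critical point.
The Hessian of psi is constant: H = [[10, -6], [-6, 8]].
det(H) = 10·8 − (-6)² = 44.
det(H) > 0 and tr(H) = 18 > 0, so H is positive definite and the point is a local minimum.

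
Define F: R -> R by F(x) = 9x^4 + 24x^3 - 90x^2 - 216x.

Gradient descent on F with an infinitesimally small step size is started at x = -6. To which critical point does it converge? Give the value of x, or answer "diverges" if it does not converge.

F'(x) = 36(x - 2)(x + 1)(x + 3), so F'(-6) = -4320.
Gradient descent moves in the -F' direction, i.e. x is increasing.
The nearest critical point in that direction is x = -3, where F'' = 360 > 0 (a local minimum). The iterate converges there.

-3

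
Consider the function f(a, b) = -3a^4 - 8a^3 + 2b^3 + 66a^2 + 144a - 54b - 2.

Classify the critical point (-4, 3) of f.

saddle point

The mixed partial ∂²f/∂a∂b is 0, so the Hessian at any point is diag(f_aa, f_bb) = diag(12(-3a^2 - 4a + 11), 12b).
At (-4, 3): H = diag(-252, 36).
The eigenvalues have opposite signs, so H is indefinite: a saddle point.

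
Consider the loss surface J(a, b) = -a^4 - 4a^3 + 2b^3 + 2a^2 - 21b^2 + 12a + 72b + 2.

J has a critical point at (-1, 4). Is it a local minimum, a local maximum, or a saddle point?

The mixed partial ∂²J/∂a∂b is 0, so the Hessian at any point is diag(J_aa, J_bb) = diag(4(-3a^2 - 6a + 1), 6(2b - 7)).
At (-1, 4): H = diag(16, 6).
Both eigenvalues are positive, so H is positive definite: a local minimum.

local minimum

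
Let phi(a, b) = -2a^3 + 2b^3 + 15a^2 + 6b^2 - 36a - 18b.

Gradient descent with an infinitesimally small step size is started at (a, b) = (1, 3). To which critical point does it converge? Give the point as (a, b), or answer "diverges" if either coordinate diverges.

phi is separable, so gradient descent decouples: a follows -∂phi/∂a, b follows -∂phi/∂b.
∂phi/∂a = -6(a - 3)(a - 2); at a=1 this is -12, so a increases.
∂phi/∂b = 6(b - 1)(b + 3); at b=3 this is 72, so b decreases.
a converges to its nearest critical value 2 (a local min of the a-part); b converges to 1. The iterate converges to (2, 1).

(2, 1)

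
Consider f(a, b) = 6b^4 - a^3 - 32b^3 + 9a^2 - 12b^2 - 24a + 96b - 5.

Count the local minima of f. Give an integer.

f separates as a function of a plus a function of b, so ∇f=0 decouples.
∂f/∂a = -3(a - 4)(a - 2) = 0 at a ∈ {2, 4}; ∂f/∂b = 24(b - 4)(b - 1)(b + 1) = 0 at b ∈ {-1, 1, 4}.
The Hessian is diagonal: diag(f_aa, f_bb). Second derivatives: f_aa(2)=6, f_aa(4)=-6; f_bb(-1)=240, f_bb(1)=-144, f_bb(4)=360.
Local minima occur where both diagonal entries positive: (2, -1), (2, 4). Count: 2.

2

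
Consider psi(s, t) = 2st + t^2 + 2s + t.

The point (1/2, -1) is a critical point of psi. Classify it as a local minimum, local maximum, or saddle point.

saddle point

The Hessian of psi is constant: H = [[0, 2], [2, 2]].
det(H) = 0·2 − 2² = -4.
Since det(H) < 0, H is indefinite and the critical point is a saddle point.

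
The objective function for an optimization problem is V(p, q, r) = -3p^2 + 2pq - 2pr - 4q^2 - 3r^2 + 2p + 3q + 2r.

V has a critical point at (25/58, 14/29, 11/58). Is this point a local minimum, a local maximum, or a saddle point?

local maximum

The Hessian is constant: H = [[-6, 2, -2], [2, -8, 0], [-2, 0, -6]].
Leading principal minors: Δ₁ = -6, Δ₂ = 44, Δ₃ = -232.
The minors alternate sign starting negative (−, +, −), so H is negative definite: a local maximum.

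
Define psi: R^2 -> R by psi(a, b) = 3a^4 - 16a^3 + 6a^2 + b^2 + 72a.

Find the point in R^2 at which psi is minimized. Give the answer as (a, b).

psi(a,b) separates as P(a) + Q(b), so its minimum is min P + min Q.
P'(a) = 12(a - 3)(a - 2)(a + 1) vanishes at a ∈ {-1, 2, 3}; Q'(b) = 2b vanishes at b ∈ {0}.
Local minima of P (where P''>0): P(-1)=-47, P(3)=81. Local minima of Q: Q(0)=0.
So the global minimum of psi is P(-1) + Q(0) = -47 + 0 = -47, attained at (-1, 0).

(-1, 0)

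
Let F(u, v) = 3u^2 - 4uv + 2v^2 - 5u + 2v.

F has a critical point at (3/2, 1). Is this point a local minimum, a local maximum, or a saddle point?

The Hessian of F is constant: H = [[6, -4], [-4, 4]].
det(H) = 6·4 − (-4)² = 8.
det(H) > 0 and tr(H) = 10 > 0, so H is positive definite and the point is a local minimum.

local minimum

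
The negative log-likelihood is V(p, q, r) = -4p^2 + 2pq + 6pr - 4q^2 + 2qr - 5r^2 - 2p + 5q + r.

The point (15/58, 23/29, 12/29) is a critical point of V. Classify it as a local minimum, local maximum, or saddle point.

The Hessian is constant: H = [[-8, 2, 6], [2, -8, 2], [6, 2, -10]].
Leading principal minors: Δ₁ = -8, Δ₂ = 60, Δ₃ = -232.
The minors alternate sign starting negative (−, +, −), so H is negative definite: a local maximum.

local maximum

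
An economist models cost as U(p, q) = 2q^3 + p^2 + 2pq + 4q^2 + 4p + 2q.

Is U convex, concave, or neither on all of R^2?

The term 2q^3 is cubic, so the Hessian is not constant.
∂²U/∂q² = 12q + 8, which takes both signs as q varies (negative for sufficiently negative q). A diagonal entry of the Hessian changing sign means the Hessian is neither positive- nor negative-semidefinite on all of R^2.

neither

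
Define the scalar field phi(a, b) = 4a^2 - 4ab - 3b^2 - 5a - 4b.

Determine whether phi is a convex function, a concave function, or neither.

neither

phi is quadratic, so its Hessian is the constant matrix H = [[8, -4], [-4, -6]].
det(H) = -64, tr(H) = 2.
det(H) < 0, so H is indefinite: neither convex nor concave.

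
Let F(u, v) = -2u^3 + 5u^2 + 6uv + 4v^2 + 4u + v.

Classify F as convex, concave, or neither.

The term -2u^3 is cubic, so the Hessian is not constant.
∂²F/∂u² = -12u + 10, which takes both signs as u varies (negative for sufficiently large u). A diagonal entry of the Hessian changing sign means the Hessian is neither positive- nor negative-semidefinite on all of R^2.

neither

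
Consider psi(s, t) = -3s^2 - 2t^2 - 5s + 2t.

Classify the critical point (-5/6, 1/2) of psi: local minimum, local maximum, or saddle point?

local maximum

The Hessian of psi is constant: H = [[-6, 0], [0, -4]].
det(H) = (-6)·(-4) − 0² = 24.
det(H) > 0 and tr(H) = -10 < 0, so H is negative definite and the point is a local maximum.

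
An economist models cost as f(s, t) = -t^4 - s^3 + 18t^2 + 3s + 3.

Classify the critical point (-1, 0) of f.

The mixed partial ∂²f/∂s∂t is 0, so the Hessian at any point is diag(f_ss, f_tt) = diag(-6s, 12(-t^2 + 3)).
At (-1, 0): H = diag(6, 36).
Both eigenvalues are positive, so H is positive definite: a local minimum.

local minimum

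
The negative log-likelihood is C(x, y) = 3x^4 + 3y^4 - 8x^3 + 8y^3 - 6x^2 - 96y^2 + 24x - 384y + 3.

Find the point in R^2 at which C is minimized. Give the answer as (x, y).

C(x,y) separates as P(x) + Q(y) + 3, so its minimum is min P + min Q + 3.
P'(x) = 12(x - 2)(x - 1)(x + 1) vanishes at x ∈ {-1, 1, 2}; Q'(y) = 12(y - 4)(y + 2)(y + 4) vanishes at y ∈ {-4, -2, 4}.
Local minima of P (where P''>0): P(-1)=-19, P(2)=8. Local minima of Q: Q(-4)=256, Q(4)=-1792.
So the global minimum of C is P(-1) + Q(4) + 3 = -19 − 1792 + 3 = -1808, attained at (-1, 4).

(-1, 4)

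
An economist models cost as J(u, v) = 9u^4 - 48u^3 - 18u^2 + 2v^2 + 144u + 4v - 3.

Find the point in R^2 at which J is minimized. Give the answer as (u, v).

(4, -1)

J(u,v) separates as P(u) + Q(v) − 3, so its minimum is min P + min Q − 3.
P'(u) = 36(u - 4)(u - 1)(u + 1) vanishes at u ∈ {-1, 1, 4}; Q'(v) = 4v + 4 vanishes at v ∈ {-1}.
Local minima of P (where P''>0): P(-1)=-105, P(4)=-480. Local minima of Q: Q(-1)=-2.
So the global minimum of J is P(4) + Q(-1) − 3 = -480 − 2 − 3 = -485, attained at (4, -1).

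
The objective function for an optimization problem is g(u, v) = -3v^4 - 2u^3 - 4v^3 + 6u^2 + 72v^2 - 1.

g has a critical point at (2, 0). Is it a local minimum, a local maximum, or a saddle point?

The mixed partial ∂²g/∂u∂v is 0, so the Hessian at any point is diag(g_uu, g_vv) = diag(12(-u + 1), 12(-3v^2 - 2v + 12)).
At (2, 0): H = diag(-12, 144).
The eigenvalues have opposite signs, so H is indefinite: a saddle point.

saddle point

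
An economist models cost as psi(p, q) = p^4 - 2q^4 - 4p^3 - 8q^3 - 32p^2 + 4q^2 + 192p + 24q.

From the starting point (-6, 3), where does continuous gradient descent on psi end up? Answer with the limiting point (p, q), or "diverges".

psi is separable, so gradient descent decouples: p follows -∂psi/∂p, q follows -∂psi/∂q.
∂psi/∂p = 4(p - 4)(p - 3)(p + 4); at p=-6 this is -720, so p increases.
∂psi/∂q = -8(q - 1)(q + 1)(q + 3); at q=3 this is -384, so q increases.
The q-coordinate has no critical point in that direction and runs off to infinity.

diverges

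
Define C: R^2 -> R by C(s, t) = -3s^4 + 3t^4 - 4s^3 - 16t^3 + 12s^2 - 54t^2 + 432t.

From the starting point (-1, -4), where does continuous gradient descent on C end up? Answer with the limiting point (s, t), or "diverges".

C is separable, so gradient descent decouples: s follows -∂C/∂s, t follows -∂C/∂t.
∂C/∂s = -12s(s - 1)(s + 2); at s=-1 this is -24, so s increases.
∂C/∂t = 12(t - 4)(t - 3)(t + 3); at t=-4 this is -672, so t increases.
s converges to its nearest critical value 0 (a local min of the s-part); t converges to -3. The iterate converges to (0, -3).

(0, -3)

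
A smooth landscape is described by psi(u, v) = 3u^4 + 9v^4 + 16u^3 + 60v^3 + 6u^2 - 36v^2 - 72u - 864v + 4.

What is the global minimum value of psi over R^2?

-1291

psi(u,v) separates as P(u) + Q(v) + 4, so its minimum is min P + min Q + 4.
P'(u) = 12(u - 1)(u + 2)(u + 3) vanishes at u ∈ {-3, -2, 1}; Q'(v) = 36(v - 2)(v + 3)(v + 4) vanishes at v ∈ {-4, -3, 2}.
Local minima of P (where P''>0): P(-3)=81, P(1)=-47. Local minima of Q: Q(-4)=1344, Q(2)=-1248.
So the global minimum of psi is P(1) + Q(2) + 4 = -47 − 1248 + 4 = -1291, attained at (1, 2).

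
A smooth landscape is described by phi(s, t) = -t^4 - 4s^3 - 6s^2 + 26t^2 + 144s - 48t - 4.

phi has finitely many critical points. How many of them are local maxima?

phi separates as a function of s plus a function of t, so ∇phi=0 decouples.
∂phi/∂s = -12(s - 3)(s + 4) = 0 at s ∈ {-4, 3}; ∂phi/∂t = -4(t - 3)(t - 1)(t + 4) = 0 at t ∈ {-4, 1, 3}.
The Hessian is diagonal: diag(phi_ss, phi_tt). Second derivatives: phi_ss(-4)=84, phi_ss(3)=-84; phi_tt(-4)=-140, phi_tt(1)=40, phi_tt(3)=-56.
Local maxima occur where both diagonal entries negative: (3, -4), (3, 3). Count: 2.

2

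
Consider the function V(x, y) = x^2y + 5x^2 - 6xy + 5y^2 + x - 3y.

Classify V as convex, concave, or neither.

neither

The term x^2y is cubic, so the Hessian is not constant.
∂²V/∂x² = 2y + 10, which takes both signs as y varies (negative for sufficiently negative y). A diagonal entry of the Hessian changing sign means the Hessian is neither positive- nor negative-semidefinite on all of R^2.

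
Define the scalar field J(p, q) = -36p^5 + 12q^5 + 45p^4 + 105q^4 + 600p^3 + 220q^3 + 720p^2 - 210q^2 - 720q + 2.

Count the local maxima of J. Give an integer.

4

J separates as a function of p plus a function of q, so ∇J=0 decouples.
∂J/∂p = -180p(p - 4)(p + 1)(p + 2) = 0 at p ∈ {-2, -1, 0, 4}; ∂J/∂q = 60(q - 1)(q + 1)(q + 3)(q + 4) = 0 at q ∈ {-4, -3, -1, 1}.
The Hessian is diagonal: diag(J_pp, J_qq). Second derivatives: J_pp(-2)=2160, J_pp(-1)=-900, J_pp(0)=1440, J_pp(4)=-21600; J_qq(-4)=-900, J_qq(-3)=480, J_qq(-1)=-720, J_qq(1)=2400.
Local maxima occur where both diagonal entries negative: (-1, -4), (-1, -1), (4, -4), (4, -1). Count: 4.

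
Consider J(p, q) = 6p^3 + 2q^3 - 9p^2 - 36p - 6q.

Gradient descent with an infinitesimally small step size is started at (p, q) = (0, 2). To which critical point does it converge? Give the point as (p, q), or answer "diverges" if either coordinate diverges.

(2, 1)

J is separable, so gradient descent decouples: p follows -∂J/∂p, q follows -∂J/∂q.
∂J/∂p = 18(p - 2)(p + 1); at p=0 this is -36, so p increases.
∂J/∂q = 6(q - 1)(q + 1); at q=2 this is 18, so q decreases.
p converges to its nearest critical value 2 (a local min of the p-part); q converges to 1. The iterate converges to (2, 1).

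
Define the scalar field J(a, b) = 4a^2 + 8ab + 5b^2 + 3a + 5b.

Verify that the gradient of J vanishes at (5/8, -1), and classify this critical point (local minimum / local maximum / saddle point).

∇J = (8a + 8b + 3, 8a + 10b + 5); substituting (5/8, -1) gives ∇J = (0, 0), so (5/8, -1) is indeed a critical point.
The Hessian of J is constant: H = [[8, 8], [8, 10]].
det(H) = 8·10 − 8² = 16.
det(H) > 0 and tr(H) = 18 > 0, so H is positive definite and the point is a local minimum.

local minimum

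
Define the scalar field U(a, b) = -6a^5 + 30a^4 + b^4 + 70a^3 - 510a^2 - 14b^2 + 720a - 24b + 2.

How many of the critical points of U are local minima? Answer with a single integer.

U separates as a function of a plus a function of b, so ∇U=0 decouples.
∂U/∂a = -30(a - 4)(a - 2)(a - 1)(a + 3) = 0 at a ∈ {-3, 1, 2, 4}; ∂U/∂b = 4(b - 3)(b + 1)(b + 2) = 0 at b ∈ {-2, -1, 3}.
The Hessian is diagonal: diag(U_aa, U_bb). Second derivatives: U_aa(-3)=4200, U_aa(1)=-360, U_aa(2)=300, U_aa(4)=-1260; U_bb(-2)=20, U_bb(-1)=-16, U_bb(3)=80.
Local minima occur where both diagonal entries positive: (-3, -2), (-3, 3), (2, -2), (2, 3). Count: 4.

4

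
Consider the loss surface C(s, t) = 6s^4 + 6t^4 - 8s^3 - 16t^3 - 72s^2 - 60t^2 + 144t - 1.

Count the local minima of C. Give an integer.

4

C separates as a function of s plus a function of t, so ∇C=0 decouples.
∂C/∂s = 24s(s - 3)(s + 2) = 0 at s ∈ {-2, 0, 3}; ∂C/∂t = 24(t - 3)(t - 1)(t + 2) = 0 at t ∈ {-2, 1, 3}.
The Hessian is diagonal: diag(C_ss, C_tt). Second derivatives: C_ss(-2)=240, C_ss(0)=-144, C_ss(3)=360; C_tt(-2)=360, C_tt(1)=-144, C_tt(3)=240.
Local minima occur where both diagonal entries positive: (-2, -2), (-2, 3), (3, -2), (3, 3). Count: 4.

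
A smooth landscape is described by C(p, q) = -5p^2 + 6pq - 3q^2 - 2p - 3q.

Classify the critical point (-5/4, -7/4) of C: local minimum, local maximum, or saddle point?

local maximum

The Hessian of C is constant: H = [[-10, 6], [6, -6]].
det(H) = (-10)·(-6) − 6² = 24.
det(H) > 0 and tr(H) = -16 < 0, so H is negative definite and the point is a local maximum.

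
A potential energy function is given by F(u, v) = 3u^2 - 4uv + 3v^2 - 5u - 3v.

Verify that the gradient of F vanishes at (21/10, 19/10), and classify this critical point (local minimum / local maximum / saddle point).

local minimum

∇F = (6u - 4v - 5, -4u + 6v - 3); substituting (21/10, 19/10) gives ∇F = (0, 0), so (21/10, 19/10) is indeed a critical point.
The Hessian of F is constant: H = [[6, -4], [-4, 6]].
det(H) = 6·6 − (-4)² = 20.
det(H) > 0 and tr(H) = 12 > 0, so H is positive definite and the point is a local minimum.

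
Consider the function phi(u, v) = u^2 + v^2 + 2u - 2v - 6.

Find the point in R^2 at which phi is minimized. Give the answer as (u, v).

phi(u,v) separates as P(u) + Q(v) − 6, so its minimum is min P + min Q − 6.
P'(u) = 2u + 2 vanishes at u ∈ {-1}; Q'(v) = 2v - 2 vanishes at v ∈ {1}.
Local minima of P (where P''>0): P(-1)=-1. Local minima of Q: Q(1)=-1.
So the global minimum of phi is P(-1) + Q(1) − 6 = -1 − 1 − 6 = -8, attained at (-1, 1).

(-1, 1)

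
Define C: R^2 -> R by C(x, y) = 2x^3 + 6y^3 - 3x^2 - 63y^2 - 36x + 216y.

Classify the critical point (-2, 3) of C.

local maximum

The mixed partial ∂²C/∂x∂y is 0, so the Hessian at any point is diag(C_xx, C_yy) = diag(6(2x - 1), 18(2y - 7)).
At (-2, 3): H = diag(-30, -18).
Both eigenvalues are negative, so H is negative definite: a local maximum.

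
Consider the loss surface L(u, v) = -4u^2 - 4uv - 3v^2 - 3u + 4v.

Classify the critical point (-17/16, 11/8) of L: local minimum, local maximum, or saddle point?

local maximum

The Hessian of L is constant: H = [[-8, -4], [-4, -6]].
det(H) = (-8)·(-6) − (-4)² = 32.
det(H) > 0 and tr(H) = -14 < 0, so H is negative definite and the point is a local maximum.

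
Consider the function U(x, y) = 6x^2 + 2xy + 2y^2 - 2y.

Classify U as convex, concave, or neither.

U is quadratic, so its Hessian is the constant matrix H = [[12, 2], [2, 4]].
det(H) = 44, tr(H) = 16.
det(H) > 0 and tr(H) > 0, so H is positive definite everywhere: convex.

convex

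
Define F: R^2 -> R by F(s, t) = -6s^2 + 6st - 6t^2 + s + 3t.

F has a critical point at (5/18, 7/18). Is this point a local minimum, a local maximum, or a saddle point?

The Hessian of F is constant: H = [[-12, 6], [6, -12]].
det(H) = (-12)·(-12) − 6² = 108.
det(H) > 0 and tr(H) = -24 < 0, so H is negative definite and the point is a local maximum.

local maximum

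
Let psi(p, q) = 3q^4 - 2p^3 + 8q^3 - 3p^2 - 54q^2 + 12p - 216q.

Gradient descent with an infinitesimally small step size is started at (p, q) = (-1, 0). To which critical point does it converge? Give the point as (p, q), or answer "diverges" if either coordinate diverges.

(-2, 3)

psi is separable, so gradient descent decouples: p follows -∂psi/∂p, q follows -∂psi/∂q.
∂psi/∂p = -6(p - 1)(p + 2); at p=-1 this is 12, so p decreases.
∂psi/∂q = 12(q - 3)(q + 2)(q + 3); at q=0 this is -216, so q increases.
p converges to its nearest critical value -2 (a local min of the p-part); q converges to 3. The iterate converges to (-2, 3).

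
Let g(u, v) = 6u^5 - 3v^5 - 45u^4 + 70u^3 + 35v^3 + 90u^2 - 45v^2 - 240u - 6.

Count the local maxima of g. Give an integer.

g separates as a function of u plus a function of v, so ∇g=0 decouples.
∂g/∂u = 30(u - 4)(u - 2)(u - 1)(u + 1) = 0 at u ∈ {-1, 1, 2, 4}; ∂g/∂v = -15v(v - 2)(v - 1)(v + 3) = 0 at v ∈ {-3, 0, 1, 2}.
The Hessian is diagonal: diag(g_uu, g_vv). Second derivatives: g_uu(-1)=-900, g_uu(1)=180, g_uu(2)=-180, g_uu(4)=900; g_vv(-3)=900, g_vv(0)=-90, g_vv(1)=60, g_vv(2)=-150.
Local maxima occur where both diagonal entries negative: (-1, 0), (-1, 2), (2, 0), (2, 2). Count: 4.

4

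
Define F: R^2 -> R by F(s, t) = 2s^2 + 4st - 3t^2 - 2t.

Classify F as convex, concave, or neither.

F is quadratic, so its Hessian is the constant matrix H = [[4, 4], [4, -6]].
det(H) = -40, tr(H) = -2.
det(H) < 0, so H is indefinite: neither convex nor concave.

neither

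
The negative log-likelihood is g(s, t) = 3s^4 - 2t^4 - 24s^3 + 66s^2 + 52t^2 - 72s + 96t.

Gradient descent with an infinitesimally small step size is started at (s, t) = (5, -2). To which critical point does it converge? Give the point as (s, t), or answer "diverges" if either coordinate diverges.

g is separable, so gradient descent decouples: s follows -∂g/∂s, t follows -∂g/∂t.
∂g/∂s = 12(s - 3)(s - 2)(s - 1); at s=5 this is 288, so s decreases.
∂g/∂t = -8(t - 4)(t + 1)(t + 3); at t=-2 this is -48, so t increases.
s converges to its nearest critical value 3 (a local min of the s-part); t converges to -1. The iterate converges to (3, -1).

(3, -1)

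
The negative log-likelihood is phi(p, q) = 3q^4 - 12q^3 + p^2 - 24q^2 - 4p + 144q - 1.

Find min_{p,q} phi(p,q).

-245

phi(p,q) separates as A(p) + B(q) − 1, so its minimum is min A + min B − 1.
A'(p) = 2p - 4 vanishes at p ∈ {2}; B'(q) = 12(q - 3)(q - 2)(q + 2) vanishes at q ∈ {-2, 2, 3}.
Local minima of A (where A''>0): A(2)=-4. Local minima of B: B(-2)=-240, B(3)=135.
So the global minimum of phi is A(2) + B(-2) − 1 = -4 − 240 − 1 = -245, attained at (2, -2).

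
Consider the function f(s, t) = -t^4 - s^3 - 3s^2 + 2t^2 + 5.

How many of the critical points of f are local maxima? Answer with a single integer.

f separates as a function of s plus a function of t, so ∇f=0 decouples.
∂f/∂s = -3s(s + 2) = 0 at s ∈ {-2, 0}; ∂f/∂t = -4t(t - 1)(t + 1) = 0 at t ∈ {-1, 0, 1}.
The Hessian is diagonal: diag(f_ss, f_tt). Second derivatives: f_ss(-2)=6, f_ss(0)=-6; f_tt(-1)=-8, f_tt(0)=4, f_tt(1)=-8.
Local maxima occur where both diagonal entries negative: (0, -1), (0, 1). Count: 2.

2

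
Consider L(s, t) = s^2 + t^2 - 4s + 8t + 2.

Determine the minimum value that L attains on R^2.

-18

L(s,t) separates as P(s) + Q(t) + 2, so its minimum is min P + min Q + 2.
P'(s) = 2s - 4 vanishes at s ∈ {2}; Q'(t) = 2(t + 4) vanishes at t ∈ {-4}.
Local minima of P (where P''>0): P(2)=-4. Local minima of Q: Q(-4)=-16.
So the global minimum of L is P(2) + Q(-4) + 2 = -4 − 16 + 2 = -18, attained at (2, -4).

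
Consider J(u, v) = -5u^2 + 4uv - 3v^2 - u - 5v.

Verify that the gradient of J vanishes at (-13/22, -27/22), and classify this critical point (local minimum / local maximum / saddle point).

∇J = (-10u + 4v - 1, 4u - 6v - 5); substituting (-13/22, -27/22) gives ∇J = (0, 0), so (-13/22, -27/22) is indeed a critical point.
The Hessian of J is constant: H = [[-10, 4], [4, -6]].
det(H) = (-10)·(-6) − 4² = 44.
det(H) > 0 and tr(H) = -16 < 0, so H is negative definite and the point is a local maximum.

local maximum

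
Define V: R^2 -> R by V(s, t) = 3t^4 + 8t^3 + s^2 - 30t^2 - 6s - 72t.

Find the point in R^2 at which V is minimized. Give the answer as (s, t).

(3, 2)

V(s,t) separates as P(s) + Q(t), so its minimum is min P + min Q.
P'(s) = 2s - 6 vanishes at s ∈ {3}; Q'(t) = 12(t - 2)(t + 1)(t + 3) vanishes at t ∈ {-3, -1, 2}.
Local minima of P (where P''>0): P(3)=-9. Local minima of Q: Q(-3)=-27, Q(2)=-152.
So the global minimum of V is P(3) + Q(2) = -9 − 152 = -161, attained at (3, 2).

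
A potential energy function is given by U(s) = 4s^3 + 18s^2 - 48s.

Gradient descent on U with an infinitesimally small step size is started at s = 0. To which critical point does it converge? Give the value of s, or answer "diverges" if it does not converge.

1

U'(s) = 12(s - 1)(s + 4), so U'(0) = -48.
Gradient descent moves in the -U' direction, i.e. s is increasing.
The nearest critical point in that direction is s = 1, where U'' = 60 > 0 (a local minimum). The iterate converges there.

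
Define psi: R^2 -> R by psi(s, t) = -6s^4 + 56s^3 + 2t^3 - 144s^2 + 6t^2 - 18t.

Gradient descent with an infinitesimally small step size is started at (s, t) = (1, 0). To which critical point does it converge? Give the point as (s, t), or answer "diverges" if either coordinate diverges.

(3, 1)

psi is separable, so gradient descent decouples: s follows -∂psi/∂s, t follows -∂psi/∂t.
∂psi/∂s = -24s(s - 4)(s - 3); at s=1 this is -144, so s increases.
∂psi/∂t = 6(t - 1)(t + 3); at t=0 this is -18, so t increases.
s converges to its nearest critical value 3 (a local min of the s-part); t converges to 1. The iterate converges to (3, 1).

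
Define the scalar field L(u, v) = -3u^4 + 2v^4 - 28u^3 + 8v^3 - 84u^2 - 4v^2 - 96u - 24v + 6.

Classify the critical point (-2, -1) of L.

The mixed partial ∂²L/∂u∂v is 0, so the Hessian at any point is diag(L_uu, L_vv) = diag(-12(3u^2 + 14u + 14), 8(3v^2 + 6v - 1)).
At (-2, -1): H = diag(24, -32).
The eigenvalues have opposite signs, so H is indefinite: a saddle point.

saddle point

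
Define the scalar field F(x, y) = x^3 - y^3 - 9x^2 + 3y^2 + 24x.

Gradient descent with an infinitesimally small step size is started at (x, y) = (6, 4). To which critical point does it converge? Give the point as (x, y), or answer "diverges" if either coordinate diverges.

F is separable, so gradient descent decouples: x follows -∂F/∂x, y follows -∂F/∂y.
∂F/∂x = 3(x - 4)(x - 2); at x=6 this is 24, so x decreases.
∂F/∂y = -3y(y - 2); at y=4 this is -24, so y increases.
The y-coordinate has no critical point in that direction and runs off to infinity.

diverges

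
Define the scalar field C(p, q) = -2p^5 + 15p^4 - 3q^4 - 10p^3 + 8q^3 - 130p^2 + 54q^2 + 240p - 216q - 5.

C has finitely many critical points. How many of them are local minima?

C separates as a function of p plus a function of q, so ∇C=0 decouples.
∂C/∂p = -10(p - 4)(p - 3)(p - 1)(p + 2) = 0 at p ∈ {-2, 1, 3, 4}; ∂C/∂q = -12(q - 3)(q - 2)(q + 3) = 0 at q ∈ {-3, 2, 3}.
The Hessian is diagonal: diag(C_pp, C_qq). Second derivatives: C_pp(-2)=900, C_pp(1)=-180, C_pp(3)=100, C_pp(4)=-180; C_qq(-3)=-360, C_qq(2)=60, C_qq(3)=-72.
Local minima occur where both diagonal entries positive: (-2, 2), (3, 2). Count: 2.

2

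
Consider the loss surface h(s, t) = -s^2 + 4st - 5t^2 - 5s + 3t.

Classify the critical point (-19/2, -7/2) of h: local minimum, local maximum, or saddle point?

local maximum

The Hessian of h is constant: H = [[-2, 4], [4, -10]].
det(H) = (-2)·(-10) − 4² = 4.
det(H) > 0 and tr(H) = -12 < 0, so H is negative definite and the point is a local maximum.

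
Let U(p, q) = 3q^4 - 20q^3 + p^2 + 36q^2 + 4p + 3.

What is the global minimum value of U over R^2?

U(p,q) separates as A(p) + B(q) + 3, so its minimum is min A + min B + 3.
A'(p) = 2p + 4 vanishes at p ∈ {-2}; B'(q) = 12q(q - 3)(q - 2) vanishes at q ∈ {0, 2, 3}.
Local minima of A (where A''>0): A(-2)=-4. Local minima of B: B(0)=0, B(3)=27.
So the global minimum of U is A(-2) + B(0) + 3 = -4 + 0 + 3 = -1, attained at (-2, 0).

-1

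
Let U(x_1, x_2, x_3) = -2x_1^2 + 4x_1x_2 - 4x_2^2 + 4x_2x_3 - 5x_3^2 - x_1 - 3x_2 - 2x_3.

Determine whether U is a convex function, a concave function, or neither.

concave

U is quadratic, so its Hessian is the constant matrix H = [[-4, 4, 0], [4, -8, 4], [0, 4, -10]].
Leading principal minors: -4, 16, -96.
Signs alternate −, +, − ⇒ H ≺ 0 ⇒ concave.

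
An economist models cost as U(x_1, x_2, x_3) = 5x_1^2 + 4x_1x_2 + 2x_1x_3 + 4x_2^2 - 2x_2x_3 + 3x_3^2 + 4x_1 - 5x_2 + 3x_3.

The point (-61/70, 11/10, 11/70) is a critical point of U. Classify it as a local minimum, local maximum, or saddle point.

The Hessian is constant: H = [[10, 4, 2], [4, 8, -2], [2, -2, 6]].
Leading principal minors: Δ₁ = 10, Δ₂ = 64, Δ₃ = 280.
All leading minors are positive, so H is positive definite: a local minimum.

local minimum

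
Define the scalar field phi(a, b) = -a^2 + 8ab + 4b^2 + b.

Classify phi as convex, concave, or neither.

neither

phi is quadratic, so its Hessian is the constant matrix H = [[-2, 8], [8, 8]].
det(H) = -80, tr(H) = 6.
det(H) < 0, so H is indefinite: neither convex nor concave.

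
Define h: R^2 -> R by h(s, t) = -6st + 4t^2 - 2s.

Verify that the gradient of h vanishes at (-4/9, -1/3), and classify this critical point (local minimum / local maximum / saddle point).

saddle point

∇h = (-6t - 2, -6s + 8t); substituting (-4/9, -1/3) gives ∇h = (0, 0), so (-4/9, -1/3) is indeed a critical point.
The Hessian of h is constant: H = [[0, -6], [-6, 8]].
det(H) = 0·8 − (-6)² = -36.
Since det(H) < 0, H is indefinite and the critical point is a saddle point.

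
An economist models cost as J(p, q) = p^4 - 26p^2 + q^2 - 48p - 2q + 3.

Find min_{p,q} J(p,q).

J(p,q) separates as A(p) + B(q) + 3, so its minimum is min A + min B + 3.
A'(p) = 4(p - 4)(p + 1)(p + 3) vanishes at p ∈ {-3, -1, 4}; B'(q) = 2q - 2 vanishes at q ∈ {1}.
Local minima of A (where A''>0): A(-3)=-9, A(4)=-352. Local minima of B: B(1)=-1.
So the global minimum of J is A(4) + B(1) + 3 = -352 − 1 + 3 = -350, attained at (4, 1).

-350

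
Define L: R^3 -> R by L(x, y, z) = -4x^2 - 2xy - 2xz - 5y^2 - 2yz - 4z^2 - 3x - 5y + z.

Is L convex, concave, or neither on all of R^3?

concave

L is quadratic, so its Hessian is the constant matrix H = [[-8, -2, -2], [-2, -10, -2], [-2, -2, -8]].
Leading principal minors: -8, 76, -552.
Signs alternate −, +, − ⇒ H ≺ 0 ⇒ concave.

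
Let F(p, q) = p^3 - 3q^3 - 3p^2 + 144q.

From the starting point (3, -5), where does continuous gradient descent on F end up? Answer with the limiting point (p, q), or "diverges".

F is separable, so gradient descent decouples: p follows -∂F/∂p, q follows -∂F/∂q.
∂F/∂p = 3p(p - 2); at p=3 this is 9, so p decreases.
∂F/∂q = -9(q - 4)(q + 4); at q=-5 this is -81, so q increases.
p converges to its nearest critical value 2 (a local min of the p-part); q converges to -4. The iterate converges to (2, -4).

(2, -4)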